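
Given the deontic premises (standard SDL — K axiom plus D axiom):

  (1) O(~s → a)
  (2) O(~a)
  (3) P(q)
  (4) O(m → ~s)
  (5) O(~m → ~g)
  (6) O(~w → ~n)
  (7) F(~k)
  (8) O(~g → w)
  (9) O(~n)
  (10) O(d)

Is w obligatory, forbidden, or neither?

Obligatory

From premise 2 we have O(~a).
The contrapositive of premise 1 (O(~s → a)) is O(~a → s), and O(~a) is already established, so O(s).
The contrapositive of premise 4 (O(m → ~s)) is O(s → ~m), and O(s) is already established, so O(~m).
Applying K to premise 5 (O(~m → ~g)) and O(~m) yields O(~g).
With premise 8, O(~g → w), the K-axiom yields O(w).
Premises 3, 6, 7, 9, 10 do not contribute to this derivation.
Hence w is obligatory.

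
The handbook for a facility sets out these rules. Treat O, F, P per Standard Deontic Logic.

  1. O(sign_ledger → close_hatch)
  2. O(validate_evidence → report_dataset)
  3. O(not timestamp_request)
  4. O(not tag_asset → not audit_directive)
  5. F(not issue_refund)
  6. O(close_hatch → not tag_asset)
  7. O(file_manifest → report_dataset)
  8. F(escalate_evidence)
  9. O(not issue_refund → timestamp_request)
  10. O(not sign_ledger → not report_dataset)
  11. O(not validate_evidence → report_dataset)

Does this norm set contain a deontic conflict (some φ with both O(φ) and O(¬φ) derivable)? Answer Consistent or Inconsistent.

Consistent

Premise 9 is O(not issue_refund → timestamp_request), but O(not issue_refund) is not derivable from the premises, so it does not yield O(timestamp_request).
So O(timestamp_request) is not derivable, and the apparent clash with O(not timestamp_request) does not arise.
A world satisfying every obligation exists (e.g. audit_directive=false, close_hatch=true, escalate_evidence=false, file_manifest=false, issue_refund=true, report_dataset=true, sign_ledger=true, tag_asset=false, timestamp_request=false, validate_evidence=false); no atom is both obligatory and forbidden, so the set is consistent.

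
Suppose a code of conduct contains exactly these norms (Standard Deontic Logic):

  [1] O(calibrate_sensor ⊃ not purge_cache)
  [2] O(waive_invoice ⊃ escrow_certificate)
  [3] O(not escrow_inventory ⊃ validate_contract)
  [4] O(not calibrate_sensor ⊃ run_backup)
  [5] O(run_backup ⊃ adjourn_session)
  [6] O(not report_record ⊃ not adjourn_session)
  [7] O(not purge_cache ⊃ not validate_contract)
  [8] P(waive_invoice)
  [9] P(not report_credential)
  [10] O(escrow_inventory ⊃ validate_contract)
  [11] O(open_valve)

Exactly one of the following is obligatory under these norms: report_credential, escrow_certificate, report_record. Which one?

report_record

Premises 10 and 3 cover both cases: O(escrow_inventory ⊃ validate_contract) and O(not escrow_inventory ⊃ validate_contract). Since escrow_inventory ∨ not escrow_inventory is a tautology, O(validate_contract) follows.
The contrapositive of premise 7 (O(not purge_cache ⊃ not validate_contract)) is O(validate_contract ⊃ purge_cache), and O(validate_contract) is already established, so O(purge_cache).
Premise 1, O(calibrate_sensor ⊃ not purge_cache), contraposes to O(purge_cache ⊃ not calibrate_sensor); with O(purge_cache) we get O(not calibrate_sensor).
Premise 4 is O(not calibrate_sensor ⊃ run_backup); since O(not calibrate_sensor), deontic closure gives O(run_backup).
Premise 5 is O(run_backup ⊃ adjourn_session); since O(run_backup), deontic closure gives O(adjourn_session).
Premise 6, O(not report_record ⊃ not adjourn_session), contraposes to O(adjourn_session ⊃ report_record); with O(adjourn_session) we get O(report_record).
So O(report_record) holds — report_record is obligatory. None of the other listed options is made obligatory by any chain of premises.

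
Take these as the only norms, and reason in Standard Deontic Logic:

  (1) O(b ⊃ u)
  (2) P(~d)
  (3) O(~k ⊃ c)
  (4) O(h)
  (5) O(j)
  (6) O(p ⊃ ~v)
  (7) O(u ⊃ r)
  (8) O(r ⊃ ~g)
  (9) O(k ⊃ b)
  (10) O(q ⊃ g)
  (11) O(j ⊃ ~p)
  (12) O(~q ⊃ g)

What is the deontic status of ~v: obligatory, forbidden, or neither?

Premise 6 is O(p ⊃ ~v), but O(p) is not derivable from the premises, so it does not yield O(~v).
No premise or chain of K-axiom applications forces O(~v), and none forces O(v). So ~v is neither obligatory nor forbidden under these norms.

Neither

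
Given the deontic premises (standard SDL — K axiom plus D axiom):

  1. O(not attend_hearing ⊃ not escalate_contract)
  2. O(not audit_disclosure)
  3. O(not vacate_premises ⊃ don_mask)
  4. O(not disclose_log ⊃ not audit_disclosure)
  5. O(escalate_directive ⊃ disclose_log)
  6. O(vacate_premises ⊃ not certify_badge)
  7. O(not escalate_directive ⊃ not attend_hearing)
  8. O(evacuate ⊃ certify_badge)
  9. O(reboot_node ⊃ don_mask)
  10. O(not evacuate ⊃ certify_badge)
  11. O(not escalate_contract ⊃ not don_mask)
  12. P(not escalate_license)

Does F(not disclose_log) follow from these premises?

Premises 10 and 8 cover both cases: O(not evacuate ⊃ certify_badge) and O(evacuate ⊃ certify_badge). Since not evacuate ∨ evacuate is a tautology, O(certify_badge) follows.
The contrapositive of premise 6 (O(vacate_premises ⊃ not certify_badge)) is O(certify_badge ⊃ not vacate_premises), and O(certify_badge) is already established, so O(not vacate_premises).
With premise 3, O(not vacate_premises ⊃ don_mask), the K-axiom yields O(don_mask).
Premise 11 is O(not escalate_contract ⊃ not don_mask); contrapositively O(don_mask ⊃ escalate_contract). Since O(don_mask) holds, K gives O(escalate_contract).
Premise 1 is O(not attend_hearing ⊃ not escalate_contract); contrapositively O(escalate_contract ⊃ attend_hearing). Since O(escalate_contract) holds, K gives O(attend_hearing).
The contrapositive of premise 7 (O(not escalate_directive ⊃ not attend_hearing)) is O(attend_hearing ⊃ escalate_directive), and O(attend_hearing) is already established, so O(escalate_directive).
Applying K to premise 5 (O(escalate_directive ⊃ disclose_log)) and O(escalate_directive) yields O(disclose_log).
Premises 2, 4, 9, 12 do not contribute to this derivation.
So O(disclose_log) holds, i.e. F(not disclose_log). The claim follows.

Yes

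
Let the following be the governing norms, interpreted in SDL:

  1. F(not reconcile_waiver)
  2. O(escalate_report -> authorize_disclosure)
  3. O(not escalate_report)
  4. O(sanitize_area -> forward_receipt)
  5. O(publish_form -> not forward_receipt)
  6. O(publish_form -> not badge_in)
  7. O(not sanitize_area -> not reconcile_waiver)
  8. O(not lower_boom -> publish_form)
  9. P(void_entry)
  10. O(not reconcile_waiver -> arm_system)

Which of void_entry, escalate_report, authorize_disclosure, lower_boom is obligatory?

lower_boom

Premise 1 is F(not reconcile_waiver), i.e. O(reconcile_waiver).
Premise 7 is O(not sanitize_area -> not reconcile_waiver); contrapositively O(reconcile_waiver -> sanitize_area). Since O(reconcile_waiver) holds, K gives O(sanitize_area).
With premise 4, O(sanitize_area -> forward_receipt), the K-axiom yields O(forward_receipt).
Premise 5 is O(publish_form -> not forward_receipt); contrapositively O(forward_receipt -> not publish_form). Since O(forward_receipt) holds, K gives O(not publish_form).
Premise 8, O(not lower_boom -> publish_form), contraposes to O(not publish_form -> lower_boom); with O(not publish_form) we get O(lower_boom).
So O(lower_boom) holds — lower_boom is obligatory. None of the other listed options is made obligatory by any chain of premises.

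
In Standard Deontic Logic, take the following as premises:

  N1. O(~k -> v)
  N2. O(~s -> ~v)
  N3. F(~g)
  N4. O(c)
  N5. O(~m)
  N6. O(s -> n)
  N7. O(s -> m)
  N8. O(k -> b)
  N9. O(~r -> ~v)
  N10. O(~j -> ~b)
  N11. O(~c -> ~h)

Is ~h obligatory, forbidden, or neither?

Premise 11 is O(~c -> ~h), but O(~c) is not derivable from the premises, so it does not yield O(~h).
No premise or chain of K-axiom applications forces O(~h), and none forces O(h). So ~h is neither obligatory nor forbidden under these norms.

Neither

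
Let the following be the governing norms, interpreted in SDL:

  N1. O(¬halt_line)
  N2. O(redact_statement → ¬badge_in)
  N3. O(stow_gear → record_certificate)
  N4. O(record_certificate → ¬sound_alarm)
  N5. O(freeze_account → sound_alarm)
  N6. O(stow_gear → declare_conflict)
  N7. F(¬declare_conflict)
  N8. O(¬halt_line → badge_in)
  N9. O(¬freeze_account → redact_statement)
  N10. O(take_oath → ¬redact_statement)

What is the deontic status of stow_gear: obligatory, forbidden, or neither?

Forbidden

Premise 1 states O(¬halt_line) outright.
From O(¬halt_line) and premise 8, O(¬halt_line → badge_in), we obtain O(badge_in).
Premise 2, O(redact_statement → ¬badge_in), contraposes to O(badge_in → ¬redact_statement); with O(badge_in) we get O(¬redact_statement).
Premise 9, O(¬freeze_account → redact_statement), contraposes to O(¬redact_statement → freeze_account); with O(¬redact_statement) we get O(freeze_account).
From O(freeze_account) and premise 5, O(freeze_account → sound_alarm), we obtain O(sound_alarm).
The contrapositive of premise 4 (O(record_certificate → ¬sound_alarm)) is O(sound_alarm → ¬record_certificate), and O(sound_alarm) is already established, so O(¬record_certificate).
Premise 3, O(stow_gear → record_certificate), contraposes to O(¬record_certificate → ¬stow_gear); with O(¬record_certificate) we get O(¬stow_gear).
Premises 6, 7, 10 do not contribute to this derivation.
Thus O(¬stow_gear), which is F(stow_gear): stow_gear is forbidden.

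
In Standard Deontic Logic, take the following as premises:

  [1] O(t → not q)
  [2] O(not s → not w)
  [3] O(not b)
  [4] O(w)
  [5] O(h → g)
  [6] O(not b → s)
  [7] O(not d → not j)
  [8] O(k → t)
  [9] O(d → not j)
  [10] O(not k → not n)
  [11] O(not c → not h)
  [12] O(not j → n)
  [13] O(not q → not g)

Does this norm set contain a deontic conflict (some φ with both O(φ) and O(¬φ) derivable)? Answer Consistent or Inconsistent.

Consistent

Premise 2 is O(not s → not w), but O(not s) is not derivable from the premises, so it does not yield O(not w).
So O(not w) is not derivable, and the apparent clash with O(w) does not arise.
A world satisfying every obligation exists (e.g. b=false, c=false, d=false, g=false, h=false, j=false, k=true, n=true, q=false, s=true, t=true, w=true); no atom is both obligatory and forbidden, so the set is consistent.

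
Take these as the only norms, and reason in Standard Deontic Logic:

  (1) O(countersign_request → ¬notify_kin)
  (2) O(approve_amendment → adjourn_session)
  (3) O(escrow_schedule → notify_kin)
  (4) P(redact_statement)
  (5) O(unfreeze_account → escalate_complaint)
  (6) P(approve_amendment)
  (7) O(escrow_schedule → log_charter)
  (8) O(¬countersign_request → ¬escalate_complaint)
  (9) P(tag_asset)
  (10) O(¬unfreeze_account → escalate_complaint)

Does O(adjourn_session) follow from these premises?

No

Premise 2 is O(approve_amendment → adjourn_session), but O(approve_amendment) is not derivable from the premises (the permission P(approve_amendment) asserts only ¬O(¬approve_amendment), not O(approve_amendment)), so it does not yield O(adjourn_session).
No other premise forces O(adjourn_session). An ideal world satisfying every premise can still have adjourn_session false, so O(adjourn_session) is not derivable.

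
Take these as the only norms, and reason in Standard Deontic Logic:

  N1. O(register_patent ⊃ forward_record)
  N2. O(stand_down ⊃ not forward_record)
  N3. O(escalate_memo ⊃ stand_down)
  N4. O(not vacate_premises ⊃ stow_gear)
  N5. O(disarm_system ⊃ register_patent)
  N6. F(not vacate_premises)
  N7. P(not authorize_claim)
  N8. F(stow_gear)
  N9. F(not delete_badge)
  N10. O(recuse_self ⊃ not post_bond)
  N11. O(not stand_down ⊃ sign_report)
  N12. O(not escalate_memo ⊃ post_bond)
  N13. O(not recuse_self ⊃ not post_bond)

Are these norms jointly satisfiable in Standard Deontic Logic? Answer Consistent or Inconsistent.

Consistent

Premise 4 is O(not vacate_premises ⊃ stow_gear), but O(not vacate_premises) is not derivable from the premises, so it does not yield O(stow_gear).
So O(stow_gear) is not derivable, and the apparent clash with O(not stow_gear) does not arise.
A world satisfying every obligation exists (e.g. authorize_claim=false, delete_badge=true, disarm_system=false, escalate_memo=true, forward_record=false, post_bond=false, recuse_self=false, register_patent=false, sign_report=false, stand_down=true, stow_gear=false, vacate_premises=true); no atom is both obligatory and forbidden, so the set is consistent.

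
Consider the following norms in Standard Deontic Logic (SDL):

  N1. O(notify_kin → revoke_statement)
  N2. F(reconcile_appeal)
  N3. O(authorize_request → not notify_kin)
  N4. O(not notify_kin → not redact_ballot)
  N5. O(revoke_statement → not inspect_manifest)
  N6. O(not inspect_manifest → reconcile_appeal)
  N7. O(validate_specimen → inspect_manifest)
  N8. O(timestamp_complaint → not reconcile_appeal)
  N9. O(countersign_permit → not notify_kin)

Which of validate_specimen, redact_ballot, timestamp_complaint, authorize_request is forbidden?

redact_ballot

Premise 2 is F(reconcile_appeal), i.e. O(not reconcile_appeal).
Premise 6, O(not inspect_manifest → reconcile_appeal), contraposes to O(not reconcile_appeal → inspect_manifest); with O(not reconcile_appeal) we get O(inspect_manifest).
The contrapositive of premise 5 (O(revoke_statement → not inspect_manifest)) is O(inspect_manifest → not revoke_statement), and O(inspect_manifest) is already established, so O(not revoke_statement).
The contrapositive of premise 1 (O(notify_kin → revoke_statement)) is O(not revoke_statement → not notify_kin), and O(not revoke_statement) is already established, so O(not notify_kin).
Applying K to premise 4 (O(not notify_kin → not redact_ballot)) and O(not notify_kin) yields O(not redact_ballot).
So O(not redact_ballot) holds, i.e. redact_ballot is forbidden. None of the other listed options is forbidden under the premises.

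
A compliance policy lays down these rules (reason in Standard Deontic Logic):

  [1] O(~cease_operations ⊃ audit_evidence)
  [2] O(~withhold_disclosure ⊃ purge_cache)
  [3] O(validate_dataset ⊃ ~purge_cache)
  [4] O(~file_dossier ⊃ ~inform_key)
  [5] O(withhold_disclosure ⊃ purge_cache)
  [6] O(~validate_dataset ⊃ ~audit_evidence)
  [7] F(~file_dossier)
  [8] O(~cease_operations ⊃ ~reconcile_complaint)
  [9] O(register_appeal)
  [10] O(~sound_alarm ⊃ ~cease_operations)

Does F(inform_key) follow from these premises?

Premise 4 is O(~file_dossier ⊃ ~inform_key), but O(~file_dossier) is not derivable from the premises, so it does not yield O(~inform_key).
No other premise forces O(~inform_key). An ideal world satisfying every premise can still have inform_key true, so F(inform_key) is not derivable.

No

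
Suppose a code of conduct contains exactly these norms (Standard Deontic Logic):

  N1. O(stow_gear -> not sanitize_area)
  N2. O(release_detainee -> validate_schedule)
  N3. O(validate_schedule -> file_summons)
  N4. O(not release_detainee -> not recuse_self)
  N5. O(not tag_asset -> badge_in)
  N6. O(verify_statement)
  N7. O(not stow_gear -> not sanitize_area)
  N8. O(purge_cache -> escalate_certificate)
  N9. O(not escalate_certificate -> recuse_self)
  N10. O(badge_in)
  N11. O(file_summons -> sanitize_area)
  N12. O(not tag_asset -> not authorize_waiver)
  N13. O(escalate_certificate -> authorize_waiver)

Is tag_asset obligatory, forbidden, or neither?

Obligatory

By case analysis on not stow_gear: premise 7 gives O(not stow_gear -> not sanitize_area) and premise 1 gives O(stow_gear -> not sanitize_area), so O(not sanitize_area) either way.
Premise 11, O(file_summons -> sanitize_area), contraposes to O(not sanitize_area -> not file_summons); with O(not sanitize_area) we get O(not file_summons).
The contrapositive of premise 3 (O(validate_schedule -> file_summons)) is O(not file_summons -> not validate_schedule), and O(not file_summons) is already established, so O(not validate_schedule).
Premise 2, O(release_detainee -> validate_schedule), contraposes to O(not validate_schedule -> not release_detainee); with O(not validate_schedule) we get O(not release_detainee).
With premise 4, O(not release_detainee -> not recuse_self), the K-axiom yields O(not recuse_self).
Premise 9, O(not escalate_certificate -> recuse_self), contraposes to O(not recuse_self -> escalate_certificate); with O(not recuse_self) we get O(escalate_certificate).
Applying K to premise 13 (O(escalate_certificate -> authorize_waiver)) and O(escalate_certificate) yields O(authorize_waiver).
The contrapositive of premise 12 (O(not tag_asset -> not authorize_waiver)) is O(authorize_waiver -> tag_asset), and O(authorize_waiver) is already established, so O(tag_asset).
Premises 5, 6, 8, 10 do not contribute to this derivation.
Hence tag_asset is obligatory.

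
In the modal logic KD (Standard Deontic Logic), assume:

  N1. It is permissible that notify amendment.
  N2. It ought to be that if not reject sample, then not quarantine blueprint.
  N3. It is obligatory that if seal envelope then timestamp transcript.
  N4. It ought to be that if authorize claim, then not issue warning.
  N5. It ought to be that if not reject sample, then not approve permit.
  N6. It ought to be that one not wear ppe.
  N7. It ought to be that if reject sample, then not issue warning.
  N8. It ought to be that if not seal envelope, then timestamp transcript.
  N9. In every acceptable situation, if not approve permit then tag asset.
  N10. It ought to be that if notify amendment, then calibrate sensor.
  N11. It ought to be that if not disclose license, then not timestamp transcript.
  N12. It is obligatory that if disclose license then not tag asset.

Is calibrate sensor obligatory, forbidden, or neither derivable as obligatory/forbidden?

Neither

Premise 10 is O(notify_amendment → calibrate_sensor), but O(notify_amendment) is not derivable from the premises (the permission P(notify_amendment) asserts only ¬O(¬notify_amendment), not O(notify_amendment)), so it does not yield O(calibrate_sensor).
No premise or chain of K-axiom applications forces O(calibrate_sensor), and none forces O(¬calibrate_sensor). So calibrate_sensor is neither obligatory nor forbidden under these norms.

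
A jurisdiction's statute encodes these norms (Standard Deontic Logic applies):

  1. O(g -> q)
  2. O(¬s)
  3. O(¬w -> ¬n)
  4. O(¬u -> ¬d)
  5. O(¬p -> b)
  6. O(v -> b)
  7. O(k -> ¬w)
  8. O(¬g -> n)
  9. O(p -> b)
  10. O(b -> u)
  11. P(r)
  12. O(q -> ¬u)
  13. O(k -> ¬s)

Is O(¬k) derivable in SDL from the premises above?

Yes

Premises 5 and 9 cover both cases: O(¬p -> b) and O(p -> b). Since ¬p ∨ p is a tautology, O(b) follows.
Applying K to premise 10 (O(b -> u)) and O(b) yields O(u).
The contrapositive of premise 12 (O(q -> ¬u)) is O(u -> ¬q), and O(u) is already established, so O(¬q).
Premise 1, O(g -> q), contraposes to O(¬q -> ¬g); with O(¬q) we get O(¬g).
With premise 8, O(¬g -> n), the K-axiom yields O(n).
The contrapositive of premise 3 (O(¬w -> ¬n)) is O(n -> w), and O(n) is already established, so O(w).
Premise 7, O(k -> ¬w), contraposes to O(w -> ¬k); with O(w) we get O(¬k).
Premises 2, 4, 6, 11, 13 do not contribute to this derivation.
So O(¬k) follows.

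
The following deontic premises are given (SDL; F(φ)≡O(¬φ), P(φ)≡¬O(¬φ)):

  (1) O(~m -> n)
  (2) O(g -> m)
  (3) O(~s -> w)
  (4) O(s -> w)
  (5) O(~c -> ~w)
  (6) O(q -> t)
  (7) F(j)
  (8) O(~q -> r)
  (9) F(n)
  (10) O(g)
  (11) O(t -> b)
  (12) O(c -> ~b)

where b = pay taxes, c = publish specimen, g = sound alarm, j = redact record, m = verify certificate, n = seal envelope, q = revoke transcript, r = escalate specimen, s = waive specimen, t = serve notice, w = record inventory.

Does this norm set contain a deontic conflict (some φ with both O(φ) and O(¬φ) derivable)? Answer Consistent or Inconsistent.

Premise 1 is O(~m -> n), but O(~m) is not derivable from the premises, so it does not yield O(n).
So O(n) is not derivable, and the apparent clash with O(~n) does not arise.
A world satisfying every obligation exists (e.g. b=false, c=true, g=true, j=false, m=true, n=false, q=false, r=true, s=false, t=false, w=true); no atom is both obligatory and forbidden, so the set is consistent.

Consistent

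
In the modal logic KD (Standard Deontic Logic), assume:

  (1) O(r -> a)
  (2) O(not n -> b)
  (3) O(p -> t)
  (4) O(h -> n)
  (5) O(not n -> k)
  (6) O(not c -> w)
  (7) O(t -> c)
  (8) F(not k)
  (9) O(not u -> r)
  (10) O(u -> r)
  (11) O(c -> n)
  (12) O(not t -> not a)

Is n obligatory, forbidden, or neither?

Obligatory

By case analysis on not u: premise 9 gives O(not u -> r) and premise 10 gives O(u -> r), so O(r) either way.
With premise 1, O(r -> a), the K-axiom yields O(a).
Premise 12, O(not t -> not a), contraposes to O(a -> t); with O(a) we get O(t).
Applying K to premise 7 (O(t -> c)) and O(t) yields O(c).
From O(c) and premise 11, O(c -> n), we obtain O(n).
Premises 2, 3, 4, 5, 6, 8 do not contribute to this derivation.
Hence n is obligatory.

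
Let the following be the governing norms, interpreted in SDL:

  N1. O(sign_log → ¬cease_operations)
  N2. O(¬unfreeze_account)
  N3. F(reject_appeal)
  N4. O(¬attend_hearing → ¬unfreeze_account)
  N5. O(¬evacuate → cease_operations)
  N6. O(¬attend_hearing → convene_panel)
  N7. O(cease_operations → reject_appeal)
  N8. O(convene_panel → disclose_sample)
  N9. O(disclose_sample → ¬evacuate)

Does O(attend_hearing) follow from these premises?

Premise 3, F(reject_appeal), is equivalent to O(¬reject_appeal).
Premise 7 is O(cease_operations → reject_appeal); contrapositively O(¬reject_appeal → ¬cease_operations). Since O(¬reject_appeal) holds, K gives O(¬cease_operations).
Premise 5 is O(¬evacuate → cease_operations); contrapositively O(¬cease_operations → evacuate). Since O(¬cease_operations) holds, K gives O(evacuate).
The contrapositive of premise 9 (O(disclose_sample → ¬evacuate)) is O(evacuate → ¬disclose_sample), and O(evacuate) is already established, so O(¬disclose_sample).
Premise 8 is O(convene_panel → disclose_sample); contrapositively O(¬disclose_sample → ¬convene_panel). Since O(¬disclose_sample) holds, K gives O(¬convene_panel).
The contrapositive of premise 6 (O(¬attend_hearing → convene_panel)) is O(¬convene_panel → attend_hearing), and O(¬convene_panel) is already established, so O(attend_hearing).
Premises 1, 2, 4 do not contribute to this derivation.
So O(attend_hearing) follows.

Yes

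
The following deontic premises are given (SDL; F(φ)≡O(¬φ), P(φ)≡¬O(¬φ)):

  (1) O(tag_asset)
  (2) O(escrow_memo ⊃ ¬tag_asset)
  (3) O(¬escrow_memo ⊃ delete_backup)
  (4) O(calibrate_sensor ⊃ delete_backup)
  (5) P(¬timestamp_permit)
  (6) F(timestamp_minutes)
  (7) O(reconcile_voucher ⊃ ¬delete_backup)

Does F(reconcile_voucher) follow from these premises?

Yes

From premise 1 we have O(tag_asset).
Premise 2, O(escrow_memo ⊃ ¬tag_asset), contraposes to O(tag_asset ⊃ ¬escrow_memo); with O(tag_asset) we get O(¬escrow_memo).
Applying K to premise 3 (O(¬escrow_memo ⊃ delete_backup)) and O(¬escrow_memo) yields O(delete_backup).
Premise 7, O(reconcile_voucher ⊃ ¬delete_backup), contraposes to O(delete_backup ⊃ ¬reconcile_voucher); with O(delete_backup) we get O(¬reconcile_voucher).
Premises 4, 5, 6 do not contribute to this derivation.
So O(¬reconcile_voucher) holds, i.e. F(reconcile_voucher). The claim follows.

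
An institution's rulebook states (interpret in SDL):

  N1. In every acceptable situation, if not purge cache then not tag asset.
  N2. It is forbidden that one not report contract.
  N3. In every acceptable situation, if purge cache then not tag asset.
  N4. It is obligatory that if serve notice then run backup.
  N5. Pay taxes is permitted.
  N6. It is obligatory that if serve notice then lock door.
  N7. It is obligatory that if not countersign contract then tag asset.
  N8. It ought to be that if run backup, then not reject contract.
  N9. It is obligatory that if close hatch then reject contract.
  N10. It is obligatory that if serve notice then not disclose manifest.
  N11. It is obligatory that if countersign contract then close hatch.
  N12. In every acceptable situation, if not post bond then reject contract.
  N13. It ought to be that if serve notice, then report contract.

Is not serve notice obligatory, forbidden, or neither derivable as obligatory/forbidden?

By case analysis on purge_cache: premise 3 gives O(purge_cache → ¬tag_asset) and premise 1 gives O(¬purge_cache → ¬tag_asset), so O(¬tag_asset) either way.
Premise 7, O(¬countersign_contract → tag_asset), contraposes to O(¬tag_asset → countersign_contract); with O(¬tag_asset) we get O(countersign_contract).
Applying K to premise 11 (O(countersign_contract → close_hatch)) and O(countersign_contract) yields O(close_hatch).
Applying K to premise 9 (O(close_hatch → reject_contract)) and O(close_hatch) yields O(reject_contract).
The contrapositive of premise 8 (O(run_backup → ¬reject_contract)) is O(reject_contract → ¬run_backup), and O(reject_contract) is already established, so O(¬run_backup).
The contrapositive of premise 4 (O(serve_notice → run_backup)) is O(¬run_backup → ¬serve_notice), and O(¬run_backup) is already established, so O(¬serve_notice).
Premises 2, 5, 6, 10, 12, 13 do not contribute to this derivation.
Hence ¬serve_notice is obligatory.

Obligatory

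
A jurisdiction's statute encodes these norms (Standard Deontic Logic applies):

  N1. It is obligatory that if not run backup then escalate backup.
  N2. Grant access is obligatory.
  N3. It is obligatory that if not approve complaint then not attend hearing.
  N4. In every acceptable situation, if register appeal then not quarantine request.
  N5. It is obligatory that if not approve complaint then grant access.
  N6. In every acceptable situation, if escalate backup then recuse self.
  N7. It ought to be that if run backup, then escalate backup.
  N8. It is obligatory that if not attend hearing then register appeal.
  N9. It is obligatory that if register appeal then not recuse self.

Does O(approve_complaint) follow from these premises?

Yes

Premises 1 and 7 cover both cases: O(¬run_backup → escalate_backup) and O(run_backup → escalate_backup). Since ¬run_backup ∨ run_backup is a tautology, O(escalate_backup) follows.
From O(escalate_backup) and premise 6, O(escalate_backup → recuse_self), we obtain O(recuse_self).
The contrapositive of premise 9 (O(register_appeal → ¬recuse_self)) is O(recuse_self → ¬register_appeal), and O(recuse_self) is already established, so O(¬register_appeal).
Premise 8 is O(¬attend_hearing → register_appeal); contrapositively O(¬register_appeal → attend_hearing). Since O(¬register_appeal) holds, K gives O(attend_hearing).
The contrapositive of premise 3 (O(¬approve_complaint → ¬attend_hearing)) is O(attend_hearing → approve_complaint), and O(attend_hearing) is already established, so O(approve_complaint).
Premises 2, 4, 5 do not contribute to this derivation.
So O(approve_complaint) follows.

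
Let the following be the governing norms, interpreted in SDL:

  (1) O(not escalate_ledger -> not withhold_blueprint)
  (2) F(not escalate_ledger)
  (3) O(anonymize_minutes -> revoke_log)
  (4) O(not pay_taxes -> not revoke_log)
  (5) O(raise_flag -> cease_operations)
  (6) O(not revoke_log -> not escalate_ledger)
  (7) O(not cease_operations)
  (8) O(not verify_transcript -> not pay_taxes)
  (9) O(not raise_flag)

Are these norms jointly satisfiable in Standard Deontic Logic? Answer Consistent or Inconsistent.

Premise 5 is O(raise_flag -> cease_operations), but O(raise_flag) is not derivable from the premises, so it does not yield O(cease_operations).
So O(cease_operations) is not derivable, and the apparent clash with O(not cease_operations) does not arise.
A world satisfying every obligation exists (e.g. anonymize_minutes=false, cease_operations=false, escalate_ledger=true, pay_taxes=true, raise_flag=false, revoke_log=true, verify_transcript=true, withhold_blueprint=false); no atom is both obligatory and forbidden, so the set is consistent.

Consistent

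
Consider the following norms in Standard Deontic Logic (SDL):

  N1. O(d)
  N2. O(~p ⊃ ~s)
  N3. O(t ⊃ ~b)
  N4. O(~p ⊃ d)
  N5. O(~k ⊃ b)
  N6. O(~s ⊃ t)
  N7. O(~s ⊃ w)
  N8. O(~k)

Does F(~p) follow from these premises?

Yes

Premise 8 states O(~k) outright.
Applying K to premise 5 (O(~k ⊃ b)) and O(~k) yields O(b).
The contrapositive of premise 3 (O(t ⊃ ~b)) is O(b ⊃ ~t), and O(b) is already established, so O(~t).
Premise 6, O(~s ⊃ t), contraposes to O(~t ⊃ s); with O(~t) we get O(s).
Premise 2, O(~p ⊃ ~s), contraposes to O(s ⊃ p); with O(s) we get O(p).
Premises 1, 4, 7 do not contribute to this derivation.
So O(p) holds, i.e. F(~p). The claim follows.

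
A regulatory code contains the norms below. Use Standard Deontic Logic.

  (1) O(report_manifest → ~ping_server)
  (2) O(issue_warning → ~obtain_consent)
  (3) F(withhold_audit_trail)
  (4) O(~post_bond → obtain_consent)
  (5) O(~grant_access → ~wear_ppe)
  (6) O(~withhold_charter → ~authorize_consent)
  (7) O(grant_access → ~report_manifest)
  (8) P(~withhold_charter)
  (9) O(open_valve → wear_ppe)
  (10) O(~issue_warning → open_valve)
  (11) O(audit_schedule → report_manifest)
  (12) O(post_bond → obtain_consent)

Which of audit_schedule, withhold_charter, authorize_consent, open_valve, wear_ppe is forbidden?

By case analysis on ~post_bond: premise 4 gives O(~post_bond → obtain_consent) and premise 12 gives O(post_bond → obtain_consent), so O(obtain_consent) either way.
The contrapositive of premise 2 (O(issue_warning → ~obtain_consent)) is O(obtain_consent → ~issue_warning), and O(obtain_consent) is already established, so O(~issue_warning).
With premise 10, O(~issue_warning → open_valve), the K-axiom yields O(open_valve).
Premise 9 is O(open_valve → wear_ppe); since O(open_valve), deontic closure gives O(wear_ppe).
Premise 5 is O(~grant_access → ~wear_ppe); contrapositively O(wear_ppe → grant_access). Since O(wear_ppe) holds, K gives O(grant_access).
Premise 7 is O(grant_access → ~report_manifest); since O(grant_access), deontic closure gives O(~report_manifest).
Premise 11, O(audit_schedule → report_manifest), contraposes to O(~report_manifest → ~audit_schedule); with O(~report_manifest) we get O(~audit_schedule).
So O(~audit_schedule) holds, i.e. audit_schedule is forbidden. None of the other listed options is forbidden under the premises.

audit_schedule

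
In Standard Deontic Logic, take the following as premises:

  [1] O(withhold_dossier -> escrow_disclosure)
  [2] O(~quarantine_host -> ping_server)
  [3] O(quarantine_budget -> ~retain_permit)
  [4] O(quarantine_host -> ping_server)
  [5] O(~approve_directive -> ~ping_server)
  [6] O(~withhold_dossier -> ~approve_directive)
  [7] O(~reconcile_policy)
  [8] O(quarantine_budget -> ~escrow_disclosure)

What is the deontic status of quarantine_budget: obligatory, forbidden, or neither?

Forbidden

By case analysis on ~quarantine_host: premise 2 gives O(~quarantine_host -> ping_server) and premise 4 gives O(quarantine_host -> ping_server), so O(ping_server) either way.
Premise 5, O(~approve_directive -> ~ping_server), contraposes to O(ping_server -> approve_directive); with O(ping_server) we get O(approve_directive).
Premise 6 is O(~withhold_dossier -> ~approve_directive); contrapositively O(approve_directive -> withhold_dossier). Since O(approve_directive) holds, K gives O(withhold_dossier).
Premise 1 is O(withhold_dossier -> escrow_disclosure); since O(withhold_dossier), deontic closure gives O(escrow_disclosure).
The contrapositive of premise 8 (O(quarantine_budget -> ~escrow_disclosure)) is O(escrow_disclosure -> ~quarantine_budget), and O(escrow_disclosure) is already established, so O(~quarantine_budget).
Premises 3, 7 do not contribute to this derivation.
Thus O(~quarantine_budget), which is F(quarantine_budget): quarantine_budget is forbidden.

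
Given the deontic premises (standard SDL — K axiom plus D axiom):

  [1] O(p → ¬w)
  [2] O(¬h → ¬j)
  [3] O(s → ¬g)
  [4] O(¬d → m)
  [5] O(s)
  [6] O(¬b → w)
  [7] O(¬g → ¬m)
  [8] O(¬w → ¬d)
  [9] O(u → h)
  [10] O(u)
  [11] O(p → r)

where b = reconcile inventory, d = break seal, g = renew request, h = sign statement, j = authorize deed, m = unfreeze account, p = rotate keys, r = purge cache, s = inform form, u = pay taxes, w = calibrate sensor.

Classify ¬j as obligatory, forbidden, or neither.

Neither

Premise 2 is O(¬h → ¬j), but O(¬h) is not derivable from the premises, so it does not yield O(¬j).
No premise or chain of K-axiom applications forces O(¬j), and none forces O(j). So ¬j is neither obligatory nor forbidden under these norms.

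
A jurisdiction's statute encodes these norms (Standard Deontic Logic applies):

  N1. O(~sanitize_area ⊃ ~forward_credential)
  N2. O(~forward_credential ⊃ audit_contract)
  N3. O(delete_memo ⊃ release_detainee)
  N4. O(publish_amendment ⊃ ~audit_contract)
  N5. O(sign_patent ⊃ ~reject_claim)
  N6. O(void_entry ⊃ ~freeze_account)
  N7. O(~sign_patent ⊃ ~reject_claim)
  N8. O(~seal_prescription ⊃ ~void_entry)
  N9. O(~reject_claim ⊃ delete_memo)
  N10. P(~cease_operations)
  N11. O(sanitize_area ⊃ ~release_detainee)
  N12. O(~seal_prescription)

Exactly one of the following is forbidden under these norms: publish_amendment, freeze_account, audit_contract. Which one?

publish_amendment

By case analysis on sign_patent: premise 5 gives O(sign_patent ⊃ ~reject_claim) and premise 7 gives O(~sign_patent ⊃ ~reject_claim), so O(~reject_claim) either way.
Applying K to premise 9 (O(~reject_claim ⊃ delete_memo)) and O(~reject_claim) yields O(delete_memo).
Premise 3 is O(delete_memo ⊃ release_detainee); since O(delete_memo), deontic closure gives O(release_detainee).
Premise 11, O(sanitize_area ⊃ ~release_detainee), contraposes to O(release_detainee ⊃ ~sanitize_area); with O(release_detainee) we get O(~sanitize_area).
Applying K to premise 1 (O(~sanitize_area ⊃ ~forward_credential)) and O(~sanitize_area) yields O(~forward_credential).
With premise 2, O(~forward_credential ⊃ audit_contract), the K-axiom yields O(audit_contract).
Premise 4 is O(publish_amendment ⊃ ~audit_contract); contrapositively O(audit_contract ⊃ ~publish_amendment). Since O(audit_contract) holds, K gives O(~publish_amendment).
So O(~publish_amendment) holds, i.e. publish_amendment is forbidden. None of the other listed options is forbidden under the premises.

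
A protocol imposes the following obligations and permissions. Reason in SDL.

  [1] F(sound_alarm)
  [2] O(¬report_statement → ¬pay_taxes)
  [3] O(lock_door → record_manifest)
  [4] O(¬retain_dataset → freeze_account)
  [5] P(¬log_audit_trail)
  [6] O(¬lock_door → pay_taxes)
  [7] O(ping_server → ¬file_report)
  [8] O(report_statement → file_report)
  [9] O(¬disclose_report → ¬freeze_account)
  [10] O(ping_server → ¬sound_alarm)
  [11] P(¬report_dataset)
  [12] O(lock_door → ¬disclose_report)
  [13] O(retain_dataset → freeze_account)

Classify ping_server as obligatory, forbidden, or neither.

Premises 13 and 4 are O(retain_dataset → freeze_account) and O(¬retain_dataset → freeze_account); every ideal world satisfies retain_dataset or ¬retain_dataset, so in either case freeze_account holds — hence O(freeze_account).
Premise 9 is O(¬disclose_report → ¬freeze_account); contrapositively O(freeze_account → disclose_report). Since O(freeze_account) holds, K gives O(disclose_report).
Premise 12, O(lock_door → ¬disclose_report), contraposes to O(disclose_report → ¬lock_door); with O(disclose_report) we get O(¬lock_door).
Applying K to premise 6 (O(¬lock_door → pay_taxes)) and O(¬lock_door) yields O(pay_taxes).
The contrapositive of premise 2 (O(¬report_statement → ¬pay_taxes)) is O(pay_taxes → report_statement), and O(pay_taxes) is already established, so O(report_statement).
Premise 8 is O(report_statement → file_report); since O(report_statement), deontic closure gives O(file_report).
Premise 7 is O(ping_server → ¬file_report); contrapositively O(file_report → ¬ping_server). Since O(file_report) holds, K gives O(¬ping_server).
Premises 1, 3, 5, 10, 11 do not contribute to this derivation.
Thus O(¬ping_server), which is F(ping_server): ping_server is forbidden.

Forbidden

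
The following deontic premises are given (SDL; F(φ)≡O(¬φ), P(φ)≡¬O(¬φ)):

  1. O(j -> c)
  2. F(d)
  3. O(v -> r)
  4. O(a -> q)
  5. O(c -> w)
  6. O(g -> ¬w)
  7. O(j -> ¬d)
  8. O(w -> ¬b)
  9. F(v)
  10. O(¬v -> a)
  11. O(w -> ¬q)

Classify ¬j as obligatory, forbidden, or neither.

Obligatory

Premise 9, F(v), is equivalent to O(¬v).
With premise 10, O(¬v -> a), the K-axiom yields O(a).
Premise 4 is O(a -> q); since O(a), deontic closure gives O(q).
Premise 11, O(w -> ¬q), contraposes to O(q -> ¬w); with O(q) we get O(¬w).
The contrapositive of premise 5 (O(c -> w)) is O(¬w -> ¬c), and O(¬w) is already established, so O(¬c).
Premise 1, O(j -> c), contraposes to O(¬c -> ¬j); with O(¬c) we get O(¬j).
Premises 2, 3, 6, 7, 8 do not contribute to this derivation.
Hence ¬j is obligatory.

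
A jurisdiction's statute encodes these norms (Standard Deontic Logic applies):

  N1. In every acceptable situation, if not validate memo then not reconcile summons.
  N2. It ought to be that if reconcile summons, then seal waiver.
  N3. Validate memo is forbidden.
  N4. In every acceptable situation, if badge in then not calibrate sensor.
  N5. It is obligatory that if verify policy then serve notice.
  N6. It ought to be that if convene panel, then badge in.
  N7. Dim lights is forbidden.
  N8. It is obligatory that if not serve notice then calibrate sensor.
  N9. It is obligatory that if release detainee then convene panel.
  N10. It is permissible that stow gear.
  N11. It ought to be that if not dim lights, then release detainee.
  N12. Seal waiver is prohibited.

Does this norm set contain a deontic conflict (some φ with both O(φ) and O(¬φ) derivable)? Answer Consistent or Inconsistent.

Consistent

Premise 2 is O(reconcile_summons → seal_waiver), but O(reconcile_summons) is not derivable from the premises, so it does not yield O(seal_waiver).
So O(seal_waiver) is not derivable, and the apparent clash with O(¬seal_waiver) does not arise.
A world satisfying every obligation exists (e.g. badge_in=true, calibrate_sensor=false, convene_panel=true, dim_lights=false, reconcile_summons=false, release_detainee=true, seal_waiver=false, serve_notice=true, stow_gear=false, validate_memo=false, verify_policy=false); no atom is both obligatory and forbidden, so the set is consistent.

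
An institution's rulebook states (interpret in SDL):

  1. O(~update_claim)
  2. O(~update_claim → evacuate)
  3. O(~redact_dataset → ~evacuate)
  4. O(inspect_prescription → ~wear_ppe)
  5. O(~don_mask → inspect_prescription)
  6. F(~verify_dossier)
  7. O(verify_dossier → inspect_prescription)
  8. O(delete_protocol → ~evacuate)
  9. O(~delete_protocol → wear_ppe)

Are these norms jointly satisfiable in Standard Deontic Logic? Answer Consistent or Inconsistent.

Inconsistent

F(~verify_dossier) at premise 6 means O(verify_dossier).
With premise 7, O(verify_dossier → inspect_prescription), the K-axiom yields O(inspect_prescription).
With premise 4, O(inspect_prescription → ~wear_ppe), the K-axiom yields O(~wear_ppe).
The contrapositive of premise 9 (O(~delete_protocol → wear_ppe)) is O(~wear_ppe → delete_protocol), and O(~wear_ppe) is already established, so O(delete_protocol).
Premise 8 is O(delete_protocol → ~evacuate); since O(delete_protocol), deontic closure gives O(~evacuate).
Premise 2 is O(~update_claim → evacuate); contrapositively O(~evacuate → update_claim). Since O(~evacuate) holds, K gives O(update_claim).
However, premise 1 gives O(~update_claim).
We now have both O(update_claim) and O(~update_claim) — update_claim is simultaneously obligatory and forbidden, violating the D-axiom.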